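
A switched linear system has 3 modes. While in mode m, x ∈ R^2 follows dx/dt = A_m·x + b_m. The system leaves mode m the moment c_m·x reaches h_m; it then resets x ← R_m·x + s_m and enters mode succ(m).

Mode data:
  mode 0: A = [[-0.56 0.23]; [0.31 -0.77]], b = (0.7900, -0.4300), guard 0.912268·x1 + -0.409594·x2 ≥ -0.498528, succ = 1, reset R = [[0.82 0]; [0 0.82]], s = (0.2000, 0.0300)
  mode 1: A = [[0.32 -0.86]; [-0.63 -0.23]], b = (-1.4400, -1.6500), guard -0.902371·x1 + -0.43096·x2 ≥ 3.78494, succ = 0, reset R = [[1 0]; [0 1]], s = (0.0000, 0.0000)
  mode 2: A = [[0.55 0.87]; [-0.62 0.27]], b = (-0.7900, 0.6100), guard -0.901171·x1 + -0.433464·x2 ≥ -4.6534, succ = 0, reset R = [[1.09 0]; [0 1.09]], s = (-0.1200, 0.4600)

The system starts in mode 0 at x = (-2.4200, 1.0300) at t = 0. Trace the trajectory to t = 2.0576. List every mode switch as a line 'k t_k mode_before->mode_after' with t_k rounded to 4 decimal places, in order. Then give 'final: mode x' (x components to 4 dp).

1 1.0925 0->1
final: 1 -1.4607 -1.0024

Mode 0: guard c·x = -0.4985 hit at Δt = 1.0925 (t = 1.0925), x⁻ = (-0.6217, -0.1676) → reset → x⁺ = (-0.3098, -0.1074), jump to mode 1
Mode 1: flow for 0.9651 to horizon, guard not reached → x = (-1.4607, -1.0024)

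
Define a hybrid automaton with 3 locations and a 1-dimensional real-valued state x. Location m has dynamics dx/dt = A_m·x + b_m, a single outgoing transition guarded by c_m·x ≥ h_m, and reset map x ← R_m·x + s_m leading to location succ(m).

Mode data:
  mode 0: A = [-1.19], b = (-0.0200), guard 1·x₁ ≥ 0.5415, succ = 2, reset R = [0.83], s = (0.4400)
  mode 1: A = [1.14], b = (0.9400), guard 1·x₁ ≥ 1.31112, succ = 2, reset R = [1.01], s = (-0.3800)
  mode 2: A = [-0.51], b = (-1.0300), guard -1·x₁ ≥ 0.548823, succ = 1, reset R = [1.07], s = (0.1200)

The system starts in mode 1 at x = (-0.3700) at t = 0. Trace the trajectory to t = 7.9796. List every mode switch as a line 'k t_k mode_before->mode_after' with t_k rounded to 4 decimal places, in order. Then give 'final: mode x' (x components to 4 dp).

1 1.3572 1->2
2 2.7311 2->1
3 4.2994 1->2
4 5.6733 2->1
5 7.2417 1->2
final: 2 0.0147

Mode 1: guard c·x = 1.3111 hit at Δt = 1.3572 (t = 1.3572), x⁻ = (1.3111) → reset → x⁺ = (0.9442), jump to mode 2
Mode 2: guard c·x = 0.5488 hit at Δt = 1.3739 (t = 2.7311), x⁻ = (-0.5488) → reset → x⁺ = (-0.4672), jump to mode 1
Mode 1: guard c·x = 1.3111 hit at Δt = 1.5683 (t = 4.2994), x⁻ = (1.3111) → reset → x⁺ = (0.9442), jump to mode 2
Mode 2: guard c·x = 0.5488 hit at Δt = 1.3739 (t = 5.6733), x⁻ = (-0.5488) → reset → x⁺ = (-0.4672), jump to mode 1
Mode 1: guard c·x = 1.3111 hit at Δt = 1.5683 (t = 7.2417), x⁻ = (1.3111) → reset → x⁺ = (0.9442), jump to mode 2
Mode 2: flow for 0.7379 to horizon, guard not reached → x = (0.0147)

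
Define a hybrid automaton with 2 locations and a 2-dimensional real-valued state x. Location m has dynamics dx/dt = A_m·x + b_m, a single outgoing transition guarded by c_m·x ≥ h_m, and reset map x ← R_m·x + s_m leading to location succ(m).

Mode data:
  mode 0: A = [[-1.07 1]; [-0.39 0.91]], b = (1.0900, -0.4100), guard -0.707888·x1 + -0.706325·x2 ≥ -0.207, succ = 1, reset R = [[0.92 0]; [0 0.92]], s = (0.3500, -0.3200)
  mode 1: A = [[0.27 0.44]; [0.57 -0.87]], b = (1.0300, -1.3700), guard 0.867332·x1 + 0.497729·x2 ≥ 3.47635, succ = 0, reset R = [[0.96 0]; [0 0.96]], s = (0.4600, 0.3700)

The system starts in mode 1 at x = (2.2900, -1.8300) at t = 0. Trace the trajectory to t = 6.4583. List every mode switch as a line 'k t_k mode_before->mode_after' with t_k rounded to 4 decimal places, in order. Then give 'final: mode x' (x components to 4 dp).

Mode 1: guard c·x = 3.4764 hit at Δt = 1.2915 (t = 1.2915), x⁻ = (4.1336, -0.2186) → reset → x⁺ = (4.4282, 0.1601), jump to mode 0
Mode 0: guard c·x = -0.2070 hit at Δt = 0.8100 (t = 2.1015), x⁻ = (1.9897, -1.7010) → reset → x⁺ = (2.1805, -1.8849), jump to mode 1
Mode 1: guard c·x = 3.4764 hit at Δt = 1.3863 (t = 3.4878), x⁻ = (4.1221, -0.1986) → reset → x⁺ = (4.4172, 0.1793), jump to mode 0
Mode 0: guard c·x = -0.2070 hit at Δt = 0.8197 (t = 4.3075), x⁻ = (1.9754, -1.6867) → reset → x⁺ = (2.1674, -1.8718), jump to mode 1
Mode 1: guard c·x = 3.4764 hit at Δt = 1.3926 (t = 5.7001), x⁻ = (4.1193, -0.1938) → reset → x⁺ = (4.4145, 0.1840), jump to mode 0
Mode 0: flow for 0.7582 to horizon, guard not reached → x = (2.1450, -1.5130)

1 1.2915 1->0
2 2.1015 0->1
3 3.4878 1->0
4 4.3075 0->1
5 5.7001 1->0
final: 0 2.1450 -1.5130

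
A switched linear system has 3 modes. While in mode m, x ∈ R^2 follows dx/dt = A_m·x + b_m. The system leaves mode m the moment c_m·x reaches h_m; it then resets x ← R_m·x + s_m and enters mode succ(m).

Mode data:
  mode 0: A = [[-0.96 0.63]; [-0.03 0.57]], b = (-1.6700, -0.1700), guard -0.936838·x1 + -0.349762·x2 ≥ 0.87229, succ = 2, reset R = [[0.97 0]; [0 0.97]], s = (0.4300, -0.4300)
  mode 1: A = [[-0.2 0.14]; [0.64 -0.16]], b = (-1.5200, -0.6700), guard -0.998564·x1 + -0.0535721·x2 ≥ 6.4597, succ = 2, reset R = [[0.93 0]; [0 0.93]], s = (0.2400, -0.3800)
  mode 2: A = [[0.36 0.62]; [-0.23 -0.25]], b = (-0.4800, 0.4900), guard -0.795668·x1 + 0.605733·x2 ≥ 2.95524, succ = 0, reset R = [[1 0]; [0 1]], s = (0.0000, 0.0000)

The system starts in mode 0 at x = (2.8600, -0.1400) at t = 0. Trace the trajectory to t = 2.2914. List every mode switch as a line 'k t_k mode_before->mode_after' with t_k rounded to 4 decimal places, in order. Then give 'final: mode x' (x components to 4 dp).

Mode 0: guard c·x = 0.8723 hit at Δt = 1.3304 (t = 1.3304), x⁻ = (-0.6712, -0.6961) → reset → x⁺ = (-0.2211, -1.1052), jump to mode 2
Mode 2: flow for 0.9610 to horizon, guard not reached → x = (-1.3796, -0.2874)

1 1.3304 0->2
final: 2 -1.3796 -0.2874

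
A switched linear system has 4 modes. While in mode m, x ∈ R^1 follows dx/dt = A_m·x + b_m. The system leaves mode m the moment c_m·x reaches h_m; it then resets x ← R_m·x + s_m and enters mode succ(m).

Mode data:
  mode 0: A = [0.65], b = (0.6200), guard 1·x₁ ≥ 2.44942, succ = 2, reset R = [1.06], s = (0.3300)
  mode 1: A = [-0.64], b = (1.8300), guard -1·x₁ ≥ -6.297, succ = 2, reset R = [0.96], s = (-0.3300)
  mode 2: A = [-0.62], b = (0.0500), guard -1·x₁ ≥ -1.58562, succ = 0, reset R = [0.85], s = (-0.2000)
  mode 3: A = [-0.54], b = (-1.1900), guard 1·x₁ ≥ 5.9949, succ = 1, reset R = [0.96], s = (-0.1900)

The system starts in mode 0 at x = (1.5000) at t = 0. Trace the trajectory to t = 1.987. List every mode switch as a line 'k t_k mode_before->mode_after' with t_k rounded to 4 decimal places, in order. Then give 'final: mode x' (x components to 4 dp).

1 0.5032 0->2
2 1.5307 2->0
final: 0 1.8734

Mode 0: guard c·x = 2.4494 hit at Δt = 0.5032 (t = 0.5032), x⁻ = (2.4494) → reset → x⁺ = (2.9264), jump to mode 2
Mode 2: guard c·x = -1.5856 hit at Δt = 1.0275 (t = 1.5307), x⁻ = (1.5856) → reset → x⁺ = (1.1478), jump to mode 0
Mode 0: flow for 0.4563 to horizon, guard not reached → x = (1.8734)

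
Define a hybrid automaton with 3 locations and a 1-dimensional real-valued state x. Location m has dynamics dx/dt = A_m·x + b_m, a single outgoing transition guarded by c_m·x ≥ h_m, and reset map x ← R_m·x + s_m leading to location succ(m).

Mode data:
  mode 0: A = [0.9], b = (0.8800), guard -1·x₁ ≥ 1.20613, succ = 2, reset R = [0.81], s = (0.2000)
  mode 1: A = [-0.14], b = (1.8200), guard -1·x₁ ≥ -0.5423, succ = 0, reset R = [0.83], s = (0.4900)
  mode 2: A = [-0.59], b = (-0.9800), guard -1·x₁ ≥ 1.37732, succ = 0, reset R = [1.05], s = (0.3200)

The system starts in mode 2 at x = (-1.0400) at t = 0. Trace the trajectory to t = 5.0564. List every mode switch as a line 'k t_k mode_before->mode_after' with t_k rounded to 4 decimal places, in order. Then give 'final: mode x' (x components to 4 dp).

1 1.3279 2->0
2 1.8067 0->2
3 3.7331 2->0
4 4.2119 0->2
final: 2 -1.1239

Mode 2: guard c·x = 1.3773 hit at Δt = 1.3279 (t = 1.3279), x⁻ = (-1.3773) → reset → x⁺ = (-1.1262), jump to mode 0
Mode 0: guard c·x = 1.2061 hit at Δt = 0.4788 (t = 1.8067), x⁻ = (-1.2061) → reset → x⁺ = (-0.7770), jump to mode 2
Mode 2: guard c·x = 1.3773 hit at Δt = 1.9265 (t = 3.7331), x⁻ = (-1.3773) → reset → x⁺ = (-1.1262), jump to mode 0
Mode 0: guard c·x = 1.2061 hit at Δt = 0.4788 (t = 4.2119), x⁻ = (-1.2061) → reset → x⁺ = (-0.7770), jump to mode 2
Mode 2: flow for 0.8445 to horizon, guard not reached → x = (-1.1239)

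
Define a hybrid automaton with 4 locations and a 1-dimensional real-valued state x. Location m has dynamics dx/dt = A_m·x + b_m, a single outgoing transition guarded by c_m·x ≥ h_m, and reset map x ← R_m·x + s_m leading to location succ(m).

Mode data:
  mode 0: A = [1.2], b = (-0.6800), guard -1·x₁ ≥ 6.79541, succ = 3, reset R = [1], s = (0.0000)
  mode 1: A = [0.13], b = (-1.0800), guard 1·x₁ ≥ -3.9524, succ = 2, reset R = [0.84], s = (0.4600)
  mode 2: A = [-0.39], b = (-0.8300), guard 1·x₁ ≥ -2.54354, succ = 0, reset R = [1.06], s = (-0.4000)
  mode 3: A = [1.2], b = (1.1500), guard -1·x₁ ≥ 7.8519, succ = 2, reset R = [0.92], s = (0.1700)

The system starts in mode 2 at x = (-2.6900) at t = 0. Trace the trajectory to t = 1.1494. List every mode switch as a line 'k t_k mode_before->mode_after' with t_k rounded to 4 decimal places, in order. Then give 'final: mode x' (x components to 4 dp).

Mode 2: guard c·x = -2.5435 hit at Δt = 0.7745 (t = 0.7745), x⁻ = (-2.5435) → reset → x⁺ = (-3.0962), jump to mode 0
Mode 0: flow for 0.3749 to horizon, guard not reached → x = (-5.1771)

1 0.7745 2->0
final: 0 -5.1771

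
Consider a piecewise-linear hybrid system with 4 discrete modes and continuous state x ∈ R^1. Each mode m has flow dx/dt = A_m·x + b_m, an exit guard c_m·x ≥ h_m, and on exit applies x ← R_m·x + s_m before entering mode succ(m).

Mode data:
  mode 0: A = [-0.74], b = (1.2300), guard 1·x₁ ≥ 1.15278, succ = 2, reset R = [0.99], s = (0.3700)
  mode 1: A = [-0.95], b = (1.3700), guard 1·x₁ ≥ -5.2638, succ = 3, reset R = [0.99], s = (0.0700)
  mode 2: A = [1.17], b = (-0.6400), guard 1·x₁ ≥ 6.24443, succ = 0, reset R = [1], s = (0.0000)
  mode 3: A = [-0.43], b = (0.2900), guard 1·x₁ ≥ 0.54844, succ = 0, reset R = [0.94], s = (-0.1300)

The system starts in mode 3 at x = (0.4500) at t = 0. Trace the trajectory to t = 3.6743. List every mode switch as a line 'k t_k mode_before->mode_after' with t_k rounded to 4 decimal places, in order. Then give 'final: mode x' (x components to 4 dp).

Mode 3: guard c·x = 0.5484 hit at Δt = 1.3428 (t = 1.3428), x⁻ = (0.5484) → reset → x⁺ = (0.3855), jump to mode 0
Mode 0: guard c·x = 1.1528 hit at Δt = 1.2416 (t = 2.5844), x⁻ = (1.1528) → reset → x⁺ = (1.5113), jump to mode 2
Mode 2: flow for 1.0899 to horizon, guard not reached → x = (3.9984)

1 1.3428 3->0
2 2.5844 0->2
final: 2 3.9984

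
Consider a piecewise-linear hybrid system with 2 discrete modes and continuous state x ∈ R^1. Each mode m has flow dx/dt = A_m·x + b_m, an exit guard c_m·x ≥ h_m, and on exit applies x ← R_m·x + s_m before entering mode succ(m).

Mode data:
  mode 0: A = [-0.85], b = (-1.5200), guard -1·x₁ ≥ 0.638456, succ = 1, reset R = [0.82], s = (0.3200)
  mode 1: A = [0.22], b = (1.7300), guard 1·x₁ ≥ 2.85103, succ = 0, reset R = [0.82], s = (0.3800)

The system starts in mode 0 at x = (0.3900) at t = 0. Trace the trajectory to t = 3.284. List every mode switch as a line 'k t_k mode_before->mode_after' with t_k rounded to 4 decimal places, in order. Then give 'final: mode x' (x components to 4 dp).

Mode 0: guard c·x = 0.6385 hit at Δt = 0.7517 (t = 0.7517), x⁻ = (-0.6385) → reset → x⁺ = (-0.2035), jump to mode 1
Mode 1: guard c·x = 2.8510 hit at Δt = 1.5254 (t = 2.2771), x⁻ = (2.8510) → reset → x⁺ = (2.7178), jump to mode 0
Mode 0: flow for 1.0069 to horizon, guard not reached → x = (0.1265)

1 0.7517 0->1
2 2.2771 1->0
final: 0 0.1265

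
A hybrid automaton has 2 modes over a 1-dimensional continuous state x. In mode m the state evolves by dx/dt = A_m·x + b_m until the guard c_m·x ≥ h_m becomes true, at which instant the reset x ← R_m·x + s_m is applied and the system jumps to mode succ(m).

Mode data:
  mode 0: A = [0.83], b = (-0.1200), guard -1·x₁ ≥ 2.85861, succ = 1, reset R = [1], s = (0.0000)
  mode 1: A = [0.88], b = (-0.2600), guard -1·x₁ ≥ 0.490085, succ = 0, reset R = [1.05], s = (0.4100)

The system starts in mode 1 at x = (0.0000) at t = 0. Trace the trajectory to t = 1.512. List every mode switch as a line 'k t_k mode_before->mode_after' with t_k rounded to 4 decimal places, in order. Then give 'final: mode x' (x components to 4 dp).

Mode 1: guard c·x = 0.4901 hit at Δt = 1.1112 (t = 1.1112), x⁻ = (-0.4901) → reset → x⁺ = (-0.1046), jump to mode 0
Mode 0: flow for 0.4008 to horizon, guard not reached → x = (-0.2029)

1 1.1112 1->0
final: 0 -0.2029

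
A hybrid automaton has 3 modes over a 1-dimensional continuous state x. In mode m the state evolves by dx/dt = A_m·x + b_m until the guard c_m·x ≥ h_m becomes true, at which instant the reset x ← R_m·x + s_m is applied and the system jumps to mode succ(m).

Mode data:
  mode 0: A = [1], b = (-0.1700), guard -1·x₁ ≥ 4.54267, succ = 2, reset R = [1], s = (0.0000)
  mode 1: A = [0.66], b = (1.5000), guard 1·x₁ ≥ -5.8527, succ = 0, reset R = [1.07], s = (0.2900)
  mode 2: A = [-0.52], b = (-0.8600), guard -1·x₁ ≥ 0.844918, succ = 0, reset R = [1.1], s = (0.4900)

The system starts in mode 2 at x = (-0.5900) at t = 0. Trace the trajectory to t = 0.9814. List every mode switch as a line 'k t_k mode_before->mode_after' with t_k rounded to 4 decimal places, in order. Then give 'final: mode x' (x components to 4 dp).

1 0.5268 2->0
final: 0 -0.7902

Mode 2: guard c·x = 0.8449 hit at Δt = 0.5268 (t = 0.5268), x⁻ = (-0.8449) → reset → x⁺ = (-0.4394), jump to mode 0
Mode 0: flow for 0.4546 to horizon, guard not reached → x = (-0.7902)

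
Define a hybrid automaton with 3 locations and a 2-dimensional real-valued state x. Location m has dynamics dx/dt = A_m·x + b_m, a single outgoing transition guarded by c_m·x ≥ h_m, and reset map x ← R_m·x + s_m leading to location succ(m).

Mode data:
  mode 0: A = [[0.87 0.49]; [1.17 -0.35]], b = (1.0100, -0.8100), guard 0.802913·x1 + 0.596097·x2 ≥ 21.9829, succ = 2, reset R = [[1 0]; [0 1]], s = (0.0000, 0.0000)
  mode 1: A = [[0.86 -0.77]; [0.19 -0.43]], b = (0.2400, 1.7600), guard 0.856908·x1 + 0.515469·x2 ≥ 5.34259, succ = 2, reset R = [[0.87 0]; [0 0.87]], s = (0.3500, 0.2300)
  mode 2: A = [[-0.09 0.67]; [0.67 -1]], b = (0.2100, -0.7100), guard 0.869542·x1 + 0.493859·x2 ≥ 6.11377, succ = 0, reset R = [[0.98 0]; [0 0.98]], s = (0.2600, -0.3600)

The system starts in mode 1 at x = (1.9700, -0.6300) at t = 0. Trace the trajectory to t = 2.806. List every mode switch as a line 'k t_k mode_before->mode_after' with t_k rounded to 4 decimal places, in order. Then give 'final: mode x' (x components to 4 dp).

1 1.1589 1->2
2 1.9252 2->0
final: 0 17.0683 10.3471

Mode 1: guard c·x = 5.3426 hit at Δt = 1.1589 (t = 1.1589), x⁻ = (5.1232, 1.8479) → reset → x⁺ = (4.8072, 1.8376), jump to mode 2
Mode 2: guard c·x = 6.1138 hit at Δt = 0.7663 (t = 1.9252), x⁻ = (5.6855, 2.3691) → reset → x⁺ = (5.8318, 1.9617), jump to mode 0
Mode 0: flow for 0.8808 to horizon, guard not reached → x = (17.0683, 10.3471)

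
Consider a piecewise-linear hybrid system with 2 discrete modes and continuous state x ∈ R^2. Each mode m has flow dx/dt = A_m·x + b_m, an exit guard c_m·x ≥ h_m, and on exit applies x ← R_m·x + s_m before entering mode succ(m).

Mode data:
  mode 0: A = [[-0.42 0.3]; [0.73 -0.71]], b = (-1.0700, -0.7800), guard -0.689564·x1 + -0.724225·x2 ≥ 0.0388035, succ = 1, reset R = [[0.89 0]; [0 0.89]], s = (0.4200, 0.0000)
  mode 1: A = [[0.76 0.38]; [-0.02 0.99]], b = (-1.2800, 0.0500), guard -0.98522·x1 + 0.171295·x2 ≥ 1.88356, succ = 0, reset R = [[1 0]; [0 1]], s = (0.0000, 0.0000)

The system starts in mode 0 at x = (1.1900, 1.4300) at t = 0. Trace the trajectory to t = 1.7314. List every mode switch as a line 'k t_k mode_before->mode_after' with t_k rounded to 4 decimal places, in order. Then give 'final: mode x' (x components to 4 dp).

Mode 0: guard c·x = 0.0388 hit at Δt = 1.3265 (t = 1.3265), x⁻ = (-0.1857, 0.1232) → reset → x⁺ = (0.2547, 0.1097), jump to mode 1
Mode 1: flow for 0.4049 to horizon, guard not reached → x = (-0.2344, 0.1883)

1 1.3265 0->1
final: 1 -0.2344 0.1883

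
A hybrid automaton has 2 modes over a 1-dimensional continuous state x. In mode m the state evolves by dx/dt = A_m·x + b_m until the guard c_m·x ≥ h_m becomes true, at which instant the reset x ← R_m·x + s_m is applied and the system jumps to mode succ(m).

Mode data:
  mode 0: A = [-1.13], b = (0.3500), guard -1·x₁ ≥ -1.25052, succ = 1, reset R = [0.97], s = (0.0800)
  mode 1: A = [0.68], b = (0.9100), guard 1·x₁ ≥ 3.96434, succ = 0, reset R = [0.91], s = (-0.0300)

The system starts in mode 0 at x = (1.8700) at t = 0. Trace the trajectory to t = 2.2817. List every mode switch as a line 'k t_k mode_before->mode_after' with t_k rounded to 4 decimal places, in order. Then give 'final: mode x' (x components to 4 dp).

Mode 0: guard c·x = -1.2505 hit at Δt = 0.4477 (t = 0.4477), x⁻ = (1.2505) → reset → x⁺ = (1.2930), jump to mode 1
Mode 1: guard c·x = 3.9643 hit at Δt = 1.0305 (t = 1.4782), x⁻ = (3.9643) → reset → x⁺ = (3.5775), jump to mode 0
Mode 0: flow for 0.8035 to horizon, guard not reached → x = (1.6278)

1 0.4477 0->1
2 1.4782 1->0
final: 0 1.6278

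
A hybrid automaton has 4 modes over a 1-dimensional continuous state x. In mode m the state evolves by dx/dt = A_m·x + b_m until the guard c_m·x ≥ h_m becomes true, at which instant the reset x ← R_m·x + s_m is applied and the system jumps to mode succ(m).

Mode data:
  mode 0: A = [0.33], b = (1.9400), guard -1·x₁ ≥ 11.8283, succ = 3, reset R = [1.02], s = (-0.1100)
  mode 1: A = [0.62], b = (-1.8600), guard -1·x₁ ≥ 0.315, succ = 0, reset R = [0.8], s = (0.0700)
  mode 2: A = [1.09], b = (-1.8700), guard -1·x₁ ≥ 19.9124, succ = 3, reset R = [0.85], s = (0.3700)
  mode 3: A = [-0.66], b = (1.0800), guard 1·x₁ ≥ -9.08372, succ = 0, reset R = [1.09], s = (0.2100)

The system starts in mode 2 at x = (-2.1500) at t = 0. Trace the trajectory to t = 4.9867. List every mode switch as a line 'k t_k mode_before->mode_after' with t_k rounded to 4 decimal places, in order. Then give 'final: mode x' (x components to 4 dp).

Mode 2: guard c·x = 19.9124 hit at Δt = 1.5797 (t = 1.5797), x⁻ = (-19.9124) → reset → x⁺ = (-16.5555), jump to mode 3
Mode 3: guard c·x = -9.0837 hit at Δt = 0.8013 (t = 2.3810), x⁻ = (-9.0837) → reset → x⁺ = (-9.6913), jump to mode 0
Mode 0: guard c·x = 11.8283 hit at Δt = 1.3486 (t = 3.7296), x⁻ = (-11.8283) → reset → x⁺ = (-12.1749), jump to mode 3
Mode 3: guard c·x = -9.0837 hit at Δt = 0.3839 (t = 4.1135), x⁻ = (-9.0837) → reset → x⁺ = (-9.6913), jump to mode 0
Mode 0: flow for 0.8732 to horizon, guard not reached → x = (-10.9645)

1 1.5797 2->3
2 2.3810 3->0
3 3.7296 0->3
4 4.1135 3->0
final: 0 -10.9645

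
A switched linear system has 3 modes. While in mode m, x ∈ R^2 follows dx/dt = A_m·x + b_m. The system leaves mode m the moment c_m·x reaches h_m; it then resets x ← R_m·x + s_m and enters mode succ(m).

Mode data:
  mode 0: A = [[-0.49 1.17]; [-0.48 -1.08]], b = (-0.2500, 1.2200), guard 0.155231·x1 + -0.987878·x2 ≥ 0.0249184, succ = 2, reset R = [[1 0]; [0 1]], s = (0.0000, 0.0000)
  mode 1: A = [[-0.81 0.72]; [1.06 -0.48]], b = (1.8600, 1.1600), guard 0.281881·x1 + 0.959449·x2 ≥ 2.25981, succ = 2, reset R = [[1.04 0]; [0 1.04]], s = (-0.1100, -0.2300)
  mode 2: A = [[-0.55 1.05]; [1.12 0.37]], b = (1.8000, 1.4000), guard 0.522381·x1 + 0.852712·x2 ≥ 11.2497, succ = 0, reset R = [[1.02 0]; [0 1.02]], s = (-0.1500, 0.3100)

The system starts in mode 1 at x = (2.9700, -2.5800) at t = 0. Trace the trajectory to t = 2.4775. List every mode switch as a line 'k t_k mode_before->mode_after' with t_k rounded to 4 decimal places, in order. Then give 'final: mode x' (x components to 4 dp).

Mode 1: guard c·x = 2.2598 hit at Δt = 1.0599 (t = 1.0599), x⁻ = (2.5809, 1.5971) → reset → x⁺ = (2.5742, 1.4309), jump to mode 2
Mode 2: guard c·x = 11.2497 hit at Δt = 0.9688 (t = 2.0287), x⁻ = (6.7822, 9.0380) → reset → x⁺ = (6.7678, 9.5288), jump to mode 0
Mode 0: flow for 0.4488 to horizon, guard not reached → x = (8.6288, 4.9357)

1 1.0599 1->2
2 2.0287 2->0
final: 0 8.6288 4.9357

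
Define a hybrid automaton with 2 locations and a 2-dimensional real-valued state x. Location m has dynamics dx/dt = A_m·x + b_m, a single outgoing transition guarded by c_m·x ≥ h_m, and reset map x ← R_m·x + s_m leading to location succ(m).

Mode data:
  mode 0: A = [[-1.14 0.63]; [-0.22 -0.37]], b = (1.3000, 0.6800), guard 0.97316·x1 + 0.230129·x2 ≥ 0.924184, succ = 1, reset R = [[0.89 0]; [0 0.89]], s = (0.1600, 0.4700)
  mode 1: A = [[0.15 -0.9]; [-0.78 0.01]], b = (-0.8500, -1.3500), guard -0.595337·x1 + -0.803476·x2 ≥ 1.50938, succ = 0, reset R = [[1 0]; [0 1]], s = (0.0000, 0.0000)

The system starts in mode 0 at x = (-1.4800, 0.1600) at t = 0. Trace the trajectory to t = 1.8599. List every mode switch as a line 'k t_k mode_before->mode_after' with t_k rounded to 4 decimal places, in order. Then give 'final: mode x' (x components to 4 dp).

1 1.2424 0->1
final: 1 -0.0040 0.1624

Mode 0: guard c·x = 0.9242 hit at Δt = 1.2424 (t = 1.2424), x⁻ = (0.7627, 0.7908) → reset → x⁺ = (0.8388, 1.1738), jump to mode 1
Mode 1: flow for 0.6175 to horizon, guard not reached → x = (-0.0040, 0.1624)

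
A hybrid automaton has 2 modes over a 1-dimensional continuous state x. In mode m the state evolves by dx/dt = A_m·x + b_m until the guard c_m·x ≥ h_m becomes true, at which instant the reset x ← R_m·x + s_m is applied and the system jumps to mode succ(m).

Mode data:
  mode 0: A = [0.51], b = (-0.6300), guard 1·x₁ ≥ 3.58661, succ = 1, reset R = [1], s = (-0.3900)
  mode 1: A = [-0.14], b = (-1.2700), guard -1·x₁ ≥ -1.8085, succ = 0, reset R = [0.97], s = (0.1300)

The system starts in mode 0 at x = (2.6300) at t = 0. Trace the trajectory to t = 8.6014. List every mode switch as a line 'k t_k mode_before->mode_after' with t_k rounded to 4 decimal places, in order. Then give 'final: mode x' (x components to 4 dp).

1 1.0241 0->1
2 1.8818 1->0
3 4.4061 0->1
4 5.2638 1->0
5 7.7880 0->1
final: 1 1.8762

Mode 0: guard c·x = 3.5866 hit at Δt = 1.0241 (t = 1.0241), x⁻ = (3.5866) → reset → x⁺ = (3.1966), jump to mode 1
Mode 1: guard c·x = -1.8085 hit at Δt = 0.8577 (t = 1.8818), x⁻ = (1.8085) → reset → x⁺ = (1.8842), jump to mode 0
Mode 0: guard c·x = 3.5866 hit at Δt = 2.5243 (t = 4.4061), x⁻ = (3.5866) → reset → x⁺ = (3.1966), jump to mode 1
Mode 1: guard c·x = -1.8085 hit at Δt = 0.8577 (t = 5.2638), x⁻ = (1.8085) → reset → x⁺ = (1.8842), jump to mode 0
Mode 0: guard c·x = 3.5866 hit at Δt = 2.5243 (t = 7.7880), x⁻ = (3.5866) → reset → x⁺ = (3.1966), jump to mode 1
Mode 1: flow for 0.8134 to horizon, guard not reached → x = (1.8762)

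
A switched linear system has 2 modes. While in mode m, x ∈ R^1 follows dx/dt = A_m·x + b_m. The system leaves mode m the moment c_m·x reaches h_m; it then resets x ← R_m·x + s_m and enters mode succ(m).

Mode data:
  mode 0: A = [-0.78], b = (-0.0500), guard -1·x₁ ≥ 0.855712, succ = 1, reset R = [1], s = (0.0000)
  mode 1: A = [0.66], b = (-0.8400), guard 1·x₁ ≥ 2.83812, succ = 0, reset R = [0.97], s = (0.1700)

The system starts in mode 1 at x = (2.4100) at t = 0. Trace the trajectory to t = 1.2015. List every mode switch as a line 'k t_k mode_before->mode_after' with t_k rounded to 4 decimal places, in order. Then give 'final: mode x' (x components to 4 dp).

Mode 1: guard c·x = 2.8381 hit at Δt = 0.4841 (t = 0.4841), x⁻ = (2.8381) → reset → x⁺ = (2.9230), jump to mode 0
Mode 0: flow for 0.7174 to horizon, guard not reached → x = (1.6429)

1 0.4841 1->0
final: 0 1.6429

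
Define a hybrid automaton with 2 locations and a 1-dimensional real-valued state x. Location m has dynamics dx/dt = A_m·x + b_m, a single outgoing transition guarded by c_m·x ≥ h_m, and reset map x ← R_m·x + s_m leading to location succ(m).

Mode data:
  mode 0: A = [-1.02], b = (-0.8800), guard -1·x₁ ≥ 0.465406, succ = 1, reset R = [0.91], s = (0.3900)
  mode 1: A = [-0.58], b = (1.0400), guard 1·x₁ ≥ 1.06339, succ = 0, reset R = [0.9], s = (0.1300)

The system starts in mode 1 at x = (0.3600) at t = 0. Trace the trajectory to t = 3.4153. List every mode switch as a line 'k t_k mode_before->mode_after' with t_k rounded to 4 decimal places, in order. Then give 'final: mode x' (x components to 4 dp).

Mode 1: guard c·x = 1.0634 hit at Δt = 1.1637 (t = 1.1637), x⁻ = (1.0634) → reset → x⁺ = (1.0871), jump to mode 0
Mode 0: guard c·x = 0.4654 hit at Δt = 1.5595 (t = 2.7232), x⁻ = (-0.4654) → reset → x⁺ = (-0.0335), jump to mode 1
Mode 1: flow for 0.6921 to horizon, guard not reached → x = (0.5704)

1 1.1637 1->0
2 2.7232 0->1
final: 1 0.5704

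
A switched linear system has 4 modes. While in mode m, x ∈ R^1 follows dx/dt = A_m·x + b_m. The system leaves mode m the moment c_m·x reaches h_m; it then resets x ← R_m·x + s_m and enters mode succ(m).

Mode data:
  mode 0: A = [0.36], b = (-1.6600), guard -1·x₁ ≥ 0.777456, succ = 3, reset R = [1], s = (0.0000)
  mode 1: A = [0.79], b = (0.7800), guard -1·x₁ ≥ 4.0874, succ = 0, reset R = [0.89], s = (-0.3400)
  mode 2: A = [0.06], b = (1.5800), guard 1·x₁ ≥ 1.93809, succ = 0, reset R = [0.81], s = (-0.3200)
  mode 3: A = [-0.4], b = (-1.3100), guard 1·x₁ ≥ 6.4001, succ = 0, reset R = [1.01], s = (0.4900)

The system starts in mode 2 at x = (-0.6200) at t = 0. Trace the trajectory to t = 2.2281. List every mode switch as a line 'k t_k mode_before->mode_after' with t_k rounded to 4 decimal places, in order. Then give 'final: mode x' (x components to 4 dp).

1 1.5807 2->0
final: 0 0.3676

Mode 2: guard c·x = 1.9381 hit at Δt = 1.5807 (t = 1.5807), x⁻ = (1.9381) → reset → x⁺ = (1.2499), jump to mode 0
Mode 0: flow for 0.6474 to horizon, guard not reached → x = (0.3676)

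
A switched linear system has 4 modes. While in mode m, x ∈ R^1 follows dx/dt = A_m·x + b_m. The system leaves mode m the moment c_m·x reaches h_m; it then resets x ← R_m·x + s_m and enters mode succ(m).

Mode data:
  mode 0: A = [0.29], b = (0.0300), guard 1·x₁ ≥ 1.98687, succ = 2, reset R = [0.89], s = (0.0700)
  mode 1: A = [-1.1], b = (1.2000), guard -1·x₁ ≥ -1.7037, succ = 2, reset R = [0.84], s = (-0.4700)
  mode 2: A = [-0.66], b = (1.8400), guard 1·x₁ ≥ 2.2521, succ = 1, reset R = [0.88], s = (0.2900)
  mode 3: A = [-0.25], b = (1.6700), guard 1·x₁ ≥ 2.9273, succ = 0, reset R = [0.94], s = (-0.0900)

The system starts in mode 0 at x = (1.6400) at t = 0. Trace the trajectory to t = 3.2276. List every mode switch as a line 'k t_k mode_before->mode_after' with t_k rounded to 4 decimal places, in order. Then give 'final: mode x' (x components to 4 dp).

1 0.6257 0->2
2 1.4928 2->1
3 2.0892 1->2
final: 2 1.9261

Mode 0: guard c·x = 1.9869 hit at Δt = 0.6257 (t = 0.6257), x⁻ = (1.9869) → reset → x⁺ = (1.8383), jump to mode 2
Mode 2: guard c·x = 2.2521 hit at Δt = 0.8671 (t = 1.4928), x⁻ = (2.2521) → reset → x⁺ = (2.2718), jump to mode 1
Mode 1: guard c·x = -1.7037 hit at Δt = 0.5964 (t = 2.0892), x⁻ = (1.7037) → reset → x⁺ = (0.9611), jump to mode 2
Mode 2: flow for 1.1384 to horizon, guard not reached → x = (1.9261)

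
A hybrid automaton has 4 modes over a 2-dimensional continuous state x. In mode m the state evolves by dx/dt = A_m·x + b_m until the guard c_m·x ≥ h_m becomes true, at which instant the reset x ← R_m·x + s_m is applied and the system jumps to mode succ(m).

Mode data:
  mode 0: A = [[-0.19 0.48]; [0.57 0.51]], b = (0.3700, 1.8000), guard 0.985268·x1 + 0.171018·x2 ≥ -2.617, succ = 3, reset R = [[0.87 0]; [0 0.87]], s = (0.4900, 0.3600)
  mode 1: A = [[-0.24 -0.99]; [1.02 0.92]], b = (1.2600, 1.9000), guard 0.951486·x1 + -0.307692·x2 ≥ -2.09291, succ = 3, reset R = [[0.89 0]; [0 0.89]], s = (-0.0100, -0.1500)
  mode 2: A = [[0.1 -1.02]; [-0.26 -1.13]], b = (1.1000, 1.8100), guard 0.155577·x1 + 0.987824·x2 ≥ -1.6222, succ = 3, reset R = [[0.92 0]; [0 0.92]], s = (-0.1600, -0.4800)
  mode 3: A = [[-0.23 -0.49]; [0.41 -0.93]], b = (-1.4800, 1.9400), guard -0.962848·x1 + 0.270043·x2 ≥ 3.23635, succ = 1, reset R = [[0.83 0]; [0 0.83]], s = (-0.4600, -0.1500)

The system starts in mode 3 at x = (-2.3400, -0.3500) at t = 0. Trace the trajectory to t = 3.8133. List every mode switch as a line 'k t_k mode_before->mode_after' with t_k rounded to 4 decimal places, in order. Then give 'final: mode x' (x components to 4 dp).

Mode 3: guard c·x = 3.2363 hit at Δt = 1.0307 (t = 1.0307), x⁻ = (-3.2561, 0.3747) → reset → x⁺ = (-3.1626, 0.1610), jump to mode 1
Mode 1: guard c·x = -2.0929 hit at Δt = 0.4434 (t = 1.4741), x⁻ = (-2.2835, -0.2593) → reset → x⁺ = (-2.0423, -0.3808), jump to mode 3
Mode 3: guard c·x = 3.2363 hit at Δt = 1.2284 (t = 2.7025), x⁻ = (-3.2271, 0.4784) → reset → x⁺ = (-3.1385, 0.2471), jump to mode 1
Mode 1: guard c·x = -2.0929 hit at Δt = 0.4746 (t = 3.1771), x⁻ = (-2.2466, -0.1453) → reset → x⁺ = (-2.0095, -0.2793), jump to mode 3
Mode 3: flow for 0.6362 to horizon, guard not reached → x = (-2.6316, 0.3156)

1 1.0307 3->1
2 1.4741 1->3
3 2.7025 3->1
4 3.1771 1->3
final: 3 -2.6316 0.3156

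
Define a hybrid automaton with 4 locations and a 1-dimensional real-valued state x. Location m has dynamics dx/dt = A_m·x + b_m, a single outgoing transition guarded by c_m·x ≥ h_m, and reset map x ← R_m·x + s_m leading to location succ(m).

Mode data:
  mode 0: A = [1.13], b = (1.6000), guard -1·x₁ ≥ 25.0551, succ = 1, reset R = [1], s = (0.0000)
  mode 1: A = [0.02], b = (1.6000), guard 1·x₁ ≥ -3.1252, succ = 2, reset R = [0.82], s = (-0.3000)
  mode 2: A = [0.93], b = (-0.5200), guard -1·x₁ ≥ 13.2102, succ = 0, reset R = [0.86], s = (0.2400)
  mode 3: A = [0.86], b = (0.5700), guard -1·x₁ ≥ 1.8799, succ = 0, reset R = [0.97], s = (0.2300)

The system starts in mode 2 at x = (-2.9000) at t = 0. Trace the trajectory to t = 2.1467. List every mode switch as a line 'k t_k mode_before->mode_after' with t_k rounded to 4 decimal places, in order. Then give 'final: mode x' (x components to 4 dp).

1 1.4854 2->0
final: 0 -21.9050

Mode 2: guard c·x = 13.2102 hit at Δt = 1.4854 (t = 1.4854), x⁻ = (-13.2102) → reset → x⁺ = (-11.1208), jump to mode 0
Mode 0: flow for 0.6613 to horizon, guard not reached → x = (-21.9050)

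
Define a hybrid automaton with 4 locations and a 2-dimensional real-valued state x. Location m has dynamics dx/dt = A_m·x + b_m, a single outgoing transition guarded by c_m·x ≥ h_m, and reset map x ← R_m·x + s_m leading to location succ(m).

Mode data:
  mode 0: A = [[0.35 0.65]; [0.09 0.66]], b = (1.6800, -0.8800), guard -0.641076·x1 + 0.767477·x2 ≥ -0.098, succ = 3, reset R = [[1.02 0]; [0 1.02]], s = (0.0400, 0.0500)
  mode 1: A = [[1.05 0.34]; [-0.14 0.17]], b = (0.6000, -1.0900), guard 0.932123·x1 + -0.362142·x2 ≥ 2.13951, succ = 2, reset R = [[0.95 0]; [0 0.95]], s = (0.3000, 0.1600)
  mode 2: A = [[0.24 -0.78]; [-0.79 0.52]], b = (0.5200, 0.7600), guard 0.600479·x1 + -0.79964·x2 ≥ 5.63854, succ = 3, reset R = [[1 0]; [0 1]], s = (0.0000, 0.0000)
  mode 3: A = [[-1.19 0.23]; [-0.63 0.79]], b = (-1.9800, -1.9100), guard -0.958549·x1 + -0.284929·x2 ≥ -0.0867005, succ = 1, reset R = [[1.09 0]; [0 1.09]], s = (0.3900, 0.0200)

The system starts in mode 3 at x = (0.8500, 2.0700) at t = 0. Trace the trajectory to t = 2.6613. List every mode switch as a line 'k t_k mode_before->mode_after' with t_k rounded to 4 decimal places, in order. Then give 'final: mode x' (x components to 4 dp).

1 0.7318 3->1
2 1.9655 1->2
final: 2 3.4122 -0.2942

Mode 3: guard c·x = -0.0867 hit at Δt = 0.7318 (t = 0.7318), x⁻ = (-0.4075, 1.6752) → reset → x⁺ = (-0.0542, 1.8459), jump to mode 1
Mode 1: guard c·x = 2.1395 hit at Δt = 1.2337 (t = 1.9655), x⁻ = (2.5267, 0.5955) → reset → x⁺ = (2.7003, 0.7257), jump to mode 2
Mode 2: flow for 0.6958 to horizon, guard not reached → x = (3.4122, -0.2942)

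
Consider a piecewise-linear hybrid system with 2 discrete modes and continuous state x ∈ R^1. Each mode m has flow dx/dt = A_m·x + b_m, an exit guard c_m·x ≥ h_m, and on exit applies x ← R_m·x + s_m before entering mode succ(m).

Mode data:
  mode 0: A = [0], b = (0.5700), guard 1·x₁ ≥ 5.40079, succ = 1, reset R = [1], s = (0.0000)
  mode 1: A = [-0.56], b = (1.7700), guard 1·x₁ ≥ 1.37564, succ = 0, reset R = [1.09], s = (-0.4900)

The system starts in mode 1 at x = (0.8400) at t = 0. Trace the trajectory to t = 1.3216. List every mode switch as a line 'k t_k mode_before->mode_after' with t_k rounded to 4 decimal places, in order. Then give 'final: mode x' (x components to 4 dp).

1 0.4686 1->0
final: 0 1.4957

Mode 1: guard c·x = 1.3756 hit at Δt = 0.4686 (t = 0.4686), x⁻ = (1.3756) → reset → x⁺ = (1.0094), jump to mode 0
Mode 0: flow for 0.8530 to horizon, guard not reached → x = (1.4957)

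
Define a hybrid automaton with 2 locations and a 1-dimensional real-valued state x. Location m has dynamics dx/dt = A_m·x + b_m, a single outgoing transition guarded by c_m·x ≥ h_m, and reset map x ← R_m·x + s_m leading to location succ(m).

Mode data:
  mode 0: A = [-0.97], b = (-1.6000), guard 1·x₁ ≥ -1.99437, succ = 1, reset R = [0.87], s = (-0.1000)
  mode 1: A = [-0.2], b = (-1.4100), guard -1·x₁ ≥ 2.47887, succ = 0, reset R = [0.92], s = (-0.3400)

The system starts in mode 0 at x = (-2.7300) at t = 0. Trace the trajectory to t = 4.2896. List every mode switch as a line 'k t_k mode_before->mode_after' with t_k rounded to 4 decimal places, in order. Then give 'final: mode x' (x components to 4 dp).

1 1.1773 0->1
2 1.8361 1->0
3 2.9033 0->1
4 3.5621 1->0
final: 0 -2.1290

Mode 0: guard c·x = -1.9944 hit at Δt = 1.1773 (t = 1.1773), x⁻ = (-1.9944) → reset → x⁺ = (-1.8351), jump to mode 1
Mode 1: guard c·x = 2.4789 hit at Δt = 0.6588 (t = 1.8361), x⁻ = (-2.4789) → reset → x⁺ = (-2.6206), jump to mode 0
Mode 0: guard c·x = -1.9944 hit at Δt = 1.0672 (t = 2.9033), x⁻ = (-1.9944) → reset → x⁺ = (-1.8351), jump to mode 1
Mode 1: guard c·x = 2.4789 hit at Δt = 0.6588 (t = 3.5621), x⁻ = (-2.4789) → reset → x⁺ = (-2.6206), jump to mode 0
Mode 0: flow for 0.7275 to horizon, guard not reached → x = (-2.1290)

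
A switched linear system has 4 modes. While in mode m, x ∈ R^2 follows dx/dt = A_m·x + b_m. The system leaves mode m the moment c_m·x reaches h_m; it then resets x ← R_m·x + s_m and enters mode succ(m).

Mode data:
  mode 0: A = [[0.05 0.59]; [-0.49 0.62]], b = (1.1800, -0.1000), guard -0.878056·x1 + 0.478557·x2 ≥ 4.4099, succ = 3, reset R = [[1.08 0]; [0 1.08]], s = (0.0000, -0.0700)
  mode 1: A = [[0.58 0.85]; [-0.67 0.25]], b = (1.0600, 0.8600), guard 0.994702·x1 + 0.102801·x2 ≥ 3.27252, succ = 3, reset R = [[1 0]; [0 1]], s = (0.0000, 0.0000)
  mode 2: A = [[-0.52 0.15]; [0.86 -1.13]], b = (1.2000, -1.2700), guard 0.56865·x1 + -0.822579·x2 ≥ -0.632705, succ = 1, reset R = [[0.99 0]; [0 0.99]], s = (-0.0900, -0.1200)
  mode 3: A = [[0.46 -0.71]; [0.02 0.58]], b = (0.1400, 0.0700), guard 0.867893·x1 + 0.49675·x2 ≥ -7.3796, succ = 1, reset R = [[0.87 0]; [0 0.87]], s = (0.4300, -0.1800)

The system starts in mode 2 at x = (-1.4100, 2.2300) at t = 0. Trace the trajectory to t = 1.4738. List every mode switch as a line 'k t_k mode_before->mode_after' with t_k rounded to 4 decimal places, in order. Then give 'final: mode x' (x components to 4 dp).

Mode 2: guard c·x = -0.6327 hit at Δt = 0.5179 (t = 0.5179), x⁻ = (-0.4517, 0.4569) → reset → x⁺ = (-0.5372, 0.3323), jump to mode 1
Mode 1: flow for 0.9559 to horizon, guard not reached → x = (1.2963, 1.2075)

1 0.5179 2->1
final: 1 1.2963 1.2075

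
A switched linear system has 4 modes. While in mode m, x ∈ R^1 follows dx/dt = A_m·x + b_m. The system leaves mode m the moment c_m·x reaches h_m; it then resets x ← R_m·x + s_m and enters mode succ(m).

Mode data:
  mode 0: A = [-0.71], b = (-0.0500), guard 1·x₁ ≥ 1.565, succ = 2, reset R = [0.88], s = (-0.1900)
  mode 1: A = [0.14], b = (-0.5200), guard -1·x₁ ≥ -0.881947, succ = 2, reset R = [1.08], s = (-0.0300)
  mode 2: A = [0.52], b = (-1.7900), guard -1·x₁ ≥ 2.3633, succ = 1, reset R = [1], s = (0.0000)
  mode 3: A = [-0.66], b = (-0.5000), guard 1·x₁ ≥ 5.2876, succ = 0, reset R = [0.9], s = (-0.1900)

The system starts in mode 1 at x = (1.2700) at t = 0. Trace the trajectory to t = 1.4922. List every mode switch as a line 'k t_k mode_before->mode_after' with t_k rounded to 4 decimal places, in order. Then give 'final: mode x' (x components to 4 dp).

1 1.0525 1->2
final: 2 0.2752

Mode 1: guard c·x = -0.8819 hit at Δt = 1.0525 (t = 1.0525), x⁻ = (0.8819) → reset → x⁺ = (0.9225), jump to mode 2
Mode 2: flow for 0.4397 to horizon, guard not reached → x = (0.2752)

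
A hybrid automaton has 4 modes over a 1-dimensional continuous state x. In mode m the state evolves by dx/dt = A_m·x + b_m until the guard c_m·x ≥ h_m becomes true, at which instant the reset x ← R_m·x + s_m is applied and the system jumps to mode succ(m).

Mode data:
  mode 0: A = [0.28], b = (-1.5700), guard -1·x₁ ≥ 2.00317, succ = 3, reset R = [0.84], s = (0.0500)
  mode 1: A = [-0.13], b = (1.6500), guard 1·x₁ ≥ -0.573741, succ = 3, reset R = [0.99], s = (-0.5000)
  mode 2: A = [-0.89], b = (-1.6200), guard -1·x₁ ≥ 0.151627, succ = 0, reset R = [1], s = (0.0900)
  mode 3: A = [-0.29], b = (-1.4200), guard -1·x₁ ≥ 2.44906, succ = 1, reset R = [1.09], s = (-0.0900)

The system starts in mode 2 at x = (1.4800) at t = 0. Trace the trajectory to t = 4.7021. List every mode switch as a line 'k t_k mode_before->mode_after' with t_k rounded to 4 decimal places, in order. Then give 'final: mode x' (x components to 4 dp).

1 0.7663 2->0
2 1.8182 0->3
3 2.8108 3->1
4 3.9840 1->3
final: 3 -1.7877

Mode 2: guard c·x = 0.1516 hit at Δt = 0.7663 (t = 0.7663), x⁻ = (-0.1516) → reset → x⁺ = (-0.0616), jump to mode 0
Mode 0: guard c·x = 2.0032 hit at Δt = 1.0519 (t = 1.8182), x⁻ = (-2.0032) → reset → x⁺ = (-1.6327), jump to mode 3
Mode 3: guard c·x = 2.4491 hit at Δt = 0.9926 (t = 2.8108), x⁻ = (-2.4491) → reset → x⁺ = (-2.7595), jump to mode 1
Mode 1: guard c·x = -0.5737 hit at Δt = 1.1732 (t = 3.9840), x⁻ = (-0.5737) → reset → x⁺ = (-1.0680), jump to mode 3
Mode 3: flow for 0.7181 to horizon, guard not reached → x = (-1.7877)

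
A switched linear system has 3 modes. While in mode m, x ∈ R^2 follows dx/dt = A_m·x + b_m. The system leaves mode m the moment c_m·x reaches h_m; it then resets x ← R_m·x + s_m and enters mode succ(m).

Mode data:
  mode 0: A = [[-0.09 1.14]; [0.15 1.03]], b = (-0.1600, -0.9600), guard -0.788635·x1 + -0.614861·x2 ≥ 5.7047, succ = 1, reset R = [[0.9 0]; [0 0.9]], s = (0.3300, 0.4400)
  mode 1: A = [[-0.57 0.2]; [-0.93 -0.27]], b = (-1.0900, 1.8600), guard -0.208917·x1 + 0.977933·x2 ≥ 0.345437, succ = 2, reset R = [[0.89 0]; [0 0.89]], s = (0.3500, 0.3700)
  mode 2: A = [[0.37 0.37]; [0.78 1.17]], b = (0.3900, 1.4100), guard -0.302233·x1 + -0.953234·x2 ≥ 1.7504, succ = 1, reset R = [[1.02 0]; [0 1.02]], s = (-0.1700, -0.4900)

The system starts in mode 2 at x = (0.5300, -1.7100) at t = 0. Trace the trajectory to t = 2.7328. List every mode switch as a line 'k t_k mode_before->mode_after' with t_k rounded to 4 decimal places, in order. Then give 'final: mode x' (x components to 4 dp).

1 0.8147 2->1
2 1.8634 1->2
final: 2 0.4168 3.3665

Mode 2: guard c·x = 1.7504 hit at Δt = 0.8147 (t = 0.8147), x⁻ = (0.4495, -1.9788) → reset → x⁺ = (0.2885, -2.5084), jump to mode 1
Mode 1: guard c·x = 0.3454 hit at Δt = 1.0487 (t = 1.8634), x⁻ = (-0.8701, 0.1674) → reset → x⁺ = (-0.4244, 0.5189), jump to mode 2
Mode 2: flow for 0.8694 to horizon, guard not reached → x = (0.4168, 3.3665)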